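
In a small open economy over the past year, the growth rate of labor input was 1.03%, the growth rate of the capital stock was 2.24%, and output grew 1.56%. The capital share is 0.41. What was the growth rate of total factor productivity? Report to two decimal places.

Total factor productivity grew 0.03%.

Labor's share = 1 − 0.41 = 0.59.
The capital stock: 0.41 × 2.24 = 0.9184 pp.
Labor input: 0.59 × 1.03 = 0.6077 pp.
TFP growth = 1.56 − 1.5261 = 0.0339%.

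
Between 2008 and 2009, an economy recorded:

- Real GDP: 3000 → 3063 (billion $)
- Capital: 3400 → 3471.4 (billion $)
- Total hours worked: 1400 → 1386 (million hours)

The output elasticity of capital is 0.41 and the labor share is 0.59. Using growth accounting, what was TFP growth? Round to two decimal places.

1.83%

Real GDP growth = (3063 − 3000) / 3000 = 2.1%.
Capital growth = (3471.4 − 3400) / 3400 = 2.1%.
Total hours worked growth = (1386 − 1400) / 1400 = -1%.
Labor's share = 1 − 0.41 = 0.59.
Capital: 0.41 × 2.1 = 0.861 pp.
Total hours worked: 0.59 × (-1) = -0.59 pp.
TFP growth = 2.1 − 0.271 = 1.829%.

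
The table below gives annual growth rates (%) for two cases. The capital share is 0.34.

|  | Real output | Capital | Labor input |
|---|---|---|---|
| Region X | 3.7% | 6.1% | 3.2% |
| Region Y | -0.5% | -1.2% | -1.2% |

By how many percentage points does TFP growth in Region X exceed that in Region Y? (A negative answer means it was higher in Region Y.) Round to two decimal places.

Labor's share = 1 − 0.34 = 0.66.
Region X: TFP = 3.7 − 2.074 − 2.112 = -0.486%.
Region Y: TFP = -0.5 + 0.408 + 0.792 = 0.7%.
Difference = -0.486 − (0.7) = -1.186 pp.

-1.19 percentage points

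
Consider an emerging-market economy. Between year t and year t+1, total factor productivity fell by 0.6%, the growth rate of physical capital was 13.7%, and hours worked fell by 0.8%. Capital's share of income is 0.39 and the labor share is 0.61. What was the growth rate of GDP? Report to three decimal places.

Labor's share = 1 − 0.39 = 0.61.
Physical capital: 0.39 × 13.7 = 5.343 pp.
Hours worked: 0.61 × (-0.8) = -0.488 pp.
Output growth = -0.6 + 4.855 = 4.255%.

4.255%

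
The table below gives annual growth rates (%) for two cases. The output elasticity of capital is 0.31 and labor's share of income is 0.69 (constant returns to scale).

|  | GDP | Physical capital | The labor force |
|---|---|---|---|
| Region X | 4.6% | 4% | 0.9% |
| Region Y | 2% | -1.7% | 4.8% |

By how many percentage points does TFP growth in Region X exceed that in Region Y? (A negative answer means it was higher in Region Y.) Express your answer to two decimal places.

3.52 percentage points

Labor's share = 1 − 0.31 = 0.69.
Region X: TFP = 4.6 − 1.24 − 0.621 = 2.739%.
Region Y: TFP = 2 + 0.527 − 3.312 = -0.785%.
Difference = 2.739 − (-0.785) = 3.524 pp.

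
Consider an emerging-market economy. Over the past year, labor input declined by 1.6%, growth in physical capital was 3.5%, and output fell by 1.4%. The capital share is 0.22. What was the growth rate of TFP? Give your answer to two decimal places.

-0.92%

Labor's share = 1 − 0.22 = 0.78.
Physical capital: 0.22 × 3.5 = 0.77 pp.
Labor input: 0.78 × (-1.6) = -1.248 pp.
TFP growth = -1.4 + 0.478 = -0.922%.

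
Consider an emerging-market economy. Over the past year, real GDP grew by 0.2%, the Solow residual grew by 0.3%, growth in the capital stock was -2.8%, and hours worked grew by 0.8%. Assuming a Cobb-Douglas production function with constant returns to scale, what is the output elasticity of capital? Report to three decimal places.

The output elasticity of capital is 0.250.

gY = gA + α·gK + (1−α)·gL, so gY − gA − gL = α(gK − gL).
0.2 − 0.3 − 0.8 = α × (-2.8 − 0.8).
-0.9 = -3.6 α, so α = 0.25.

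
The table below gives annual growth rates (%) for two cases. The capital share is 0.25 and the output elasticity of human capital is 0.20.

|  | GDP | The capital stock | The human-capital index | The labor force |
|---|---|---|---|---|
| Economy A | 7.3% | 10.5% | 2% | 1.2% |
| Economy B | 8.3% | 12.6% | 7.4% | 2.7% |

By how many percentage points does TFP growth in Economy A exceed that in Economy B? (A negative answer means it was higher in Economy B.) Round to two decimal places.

1.43 percentage points

Labor's share = 1 − 0.25 − 0.2 = 0.55.
Economy A: TFP = 7.3 − 2.625 − 0.4 − 0.66 = 3.615%.
Economy B: TFP = 8.3 − 3.15 − 1.48 − 1.485 = 2.185%.
Difference = 3.615 − (2.185) = 1.43 pp.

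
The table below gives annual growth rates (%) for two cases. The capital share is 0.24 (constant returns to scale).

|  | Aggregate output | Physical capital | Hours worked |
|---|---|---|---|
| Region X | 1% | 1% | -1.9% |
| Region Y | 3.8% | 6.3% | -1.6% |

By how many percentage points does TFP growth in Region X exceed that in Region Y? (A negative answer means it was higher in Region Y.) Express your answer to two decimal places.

-1.30 percentage points

Labor's share = 1 − 0.24 = 0.76.
Region X: TFP = 1 − 0.24 + 1.444 = 2.204%.
Region Y: TFP = 3.8 − 1.512 + 1.216 = 3.504%.
Difference = 2.204 − (3.504) = -1.3 pp.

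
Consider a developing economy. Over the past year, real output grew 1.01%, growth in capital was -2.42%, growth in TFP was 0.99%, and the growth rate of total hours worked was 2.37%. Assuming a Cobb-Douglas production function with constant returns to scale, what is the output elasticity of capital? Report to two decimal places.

α = 0.49

gY = gA + α·gK + (1−α)·gL, so gY − gA − gL = α(gK − gL).
1.01 − 0.99 − 2.37 = α × (-2.42 − 2.37).
-2.35 = -4.79 α, so α = 0.4906.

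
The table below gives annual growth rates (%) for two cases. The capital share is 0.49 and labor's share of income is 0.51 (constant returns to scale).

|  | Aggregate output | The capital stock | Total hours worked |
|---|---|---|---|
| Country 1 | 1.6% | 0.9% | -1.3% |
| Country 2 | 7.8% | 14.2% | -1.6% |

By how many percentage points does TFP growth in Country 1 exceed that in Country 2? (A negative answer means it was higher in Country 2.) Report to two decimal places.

0.16 percentage points

Labor's share = 1 − 0.49 = 0.51.
Country 1: TFP = 1.6 − 0.441 + 0.663 = 1.822%.
Country 2: TFP = 7.8 − 6.958 + 0.816 = 1.658%.
Difference = 1.822 − (1.658) = 0.164 pp.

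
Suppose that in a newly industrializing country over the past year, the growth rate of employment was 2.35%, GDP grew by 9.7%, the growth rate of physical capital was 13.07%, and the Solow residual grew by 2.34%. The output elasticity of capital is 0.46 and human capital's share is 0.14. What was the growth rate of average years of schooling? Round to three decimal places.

Average years of schooling grew 2.913%.

Labor's share = 1 − 0.46 − 0.14 = 0.4.
gY = gA + 0.46×13.07 + 0.4×2.35 + 0.14×g.
0.14×g = 9.7 − 2.34 − 6.9522 = 0.4078.
g = 0.4078 / 0.14 = 2.91286%.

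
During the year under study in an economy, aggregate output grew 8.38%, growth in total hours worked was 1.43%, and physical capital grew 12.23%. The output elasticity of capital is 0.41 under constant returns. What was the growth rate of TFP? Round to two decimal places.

Labor's share = 1 − 0.41 = 0.59.
Physical capital: 0.41 × 12.23 = 5.0143 pp.
Total hours worked: 0.59 × 1.43 = 0.8437 pp.
TFP growth = 8.38 − 5.858 = 2.522%.

2.52%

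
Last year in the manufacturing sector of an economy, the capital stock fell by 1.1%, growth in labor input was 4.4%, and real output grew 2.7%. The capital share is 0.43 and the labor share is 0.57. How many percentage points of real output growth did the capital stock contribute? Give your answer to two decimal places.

-0.47 percentage points

Contribution = share × growth = 0.43 × (-1.1) = -0.473 pp.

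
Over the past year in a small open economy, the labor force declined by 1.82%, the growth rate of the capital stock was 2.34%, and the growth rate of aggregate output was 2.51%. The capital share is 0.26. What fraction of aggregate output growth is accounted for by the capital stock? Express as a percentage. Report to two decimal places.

The capital stock contributed 0.26 × 2.34 = 0.6084 pp.
Share of growth = 0.6084 / 2.51 × 100 = 24.239%.

The capital stock accounted for 24.24% of growth.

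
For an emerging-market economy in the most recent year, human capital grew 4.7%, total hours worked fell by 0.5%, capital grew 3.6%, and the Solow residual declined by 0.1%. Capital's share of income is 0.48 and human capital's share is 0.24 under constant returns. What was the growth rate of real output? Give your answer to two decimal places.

2.62%

Labor's share = 1 − 0.48 − 0.24 = 0.28.
Capital: 0.48 × 3.6 = 1.728 pp.
Human capital: 0.24 × 4.7 = 1.128 pp.
Total hours worked: 0.28 × (-0.5) = -0.14 pp.
Output growth = -0.1 + 2.716 = 2.616%.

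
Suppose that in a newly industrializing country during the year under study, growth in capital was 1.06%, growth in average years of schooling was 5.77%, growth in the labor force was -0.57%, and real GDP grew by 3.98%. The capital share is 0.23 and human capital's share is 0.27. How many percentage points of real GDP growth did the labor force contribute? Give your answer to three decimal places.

Labor's share = 1 − 0.23 − 0.27 = 0.5.
Contribution = share × growth = 0.5 × (-0.57) = -0.285 pp.

-0.285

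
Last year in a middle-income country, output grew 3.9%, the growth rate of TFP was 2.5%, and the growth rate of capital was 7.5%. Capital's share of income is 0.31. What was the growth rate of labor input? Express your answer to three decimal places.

-1.341%

Labor's share = 1 − 0.31 = 0.69.
gY = gA + 0.31×7.5 + 0.69×g.
0.69×g = 3.9 − 2.5 − 2.325 = -0.925.
g = -0.925 / 0.69 = -1.34058%.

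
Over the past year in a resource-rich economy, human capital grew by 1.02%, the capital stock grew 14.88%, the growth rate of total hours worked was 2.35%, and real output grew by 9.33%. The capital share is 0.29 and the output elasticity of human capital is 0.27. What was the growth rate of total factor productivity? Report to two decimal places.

3.71%

Labor's share = 1 − 0.29 − 0.27 = 0.44.
The capital stock: 0.29 × 14.88 = 4.3152 pp.
Human capital: 0.27 × 1.02 = 0.2754 pp.
Total hours worked: 0.44 × 2.35 = 1.034 pp.
TFP growth = 9.33 − 5.6246 = 3.7054%.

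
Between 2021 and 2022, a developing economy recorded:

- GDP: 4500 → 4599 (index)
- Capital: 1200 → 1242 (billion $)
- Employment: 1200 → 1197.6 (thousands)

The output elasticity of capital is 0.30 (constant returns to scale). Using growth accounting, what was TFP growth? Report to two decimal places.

1.29%

GDP growth = (4599 − 4500) / 4500 = 2.2%.
Capital growth = (1242 − 1200) / 1200 = 3.5%.
Employment growth = (1197.6 − 1200) / 1200 = -0.2%.
Labor's share = 1 − 0.3 = 0.7.
Capital: 0.3 × 3.5 = 1.05 pp.
Employment: 0.7 × (-0.2) = -0.14 pp.
TFP growth = 2.2 − 0.91 = 1.29%.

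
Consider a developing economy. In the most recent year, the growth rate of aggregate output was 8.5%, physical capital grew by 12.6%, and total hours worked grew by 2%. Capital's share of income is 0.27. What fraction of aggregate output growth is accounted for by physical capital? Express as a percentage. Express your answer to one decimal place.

Physical capital contributed 0.27 × 12.6 = 3.402 pp.
Share of growth = 3.402 / 8.5 × 100 = 40.024%.

Physical capital accounted for 40.0% of growth.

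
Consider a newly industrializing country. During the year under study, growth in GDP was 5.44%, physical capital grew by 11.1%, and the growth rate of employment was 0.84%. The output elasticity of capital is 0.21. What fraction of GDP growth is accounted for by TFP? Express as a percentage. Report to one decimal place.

45.0%

Labor's share = 1 − 0.21 = 0.79.
Physical capital: 0.21 × 11.1 = 2.331 pp.
Employment: 0.79 × 0.84 = 0.6636 pp.
TFP growth = 5.44 − 2.9946 = 2.4454%.
TFP share of growth = 2.4454 / 5.44 × 100 = 44.952%.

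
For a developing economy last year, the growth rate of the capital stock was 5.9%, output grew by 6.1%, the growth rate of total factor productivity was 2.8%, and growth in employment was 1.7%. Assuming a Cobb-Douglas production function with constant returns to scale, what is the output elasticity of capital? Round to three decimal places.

gY = gA + α·gK + (1−α)·gL, so gY − gA − gL = α(gK − gL).
6.1 − 2.8 − 1.7 = α × (5.9 − 1.7).
1.6 = 4.2 α, so α = 0.38095.

α = 0.381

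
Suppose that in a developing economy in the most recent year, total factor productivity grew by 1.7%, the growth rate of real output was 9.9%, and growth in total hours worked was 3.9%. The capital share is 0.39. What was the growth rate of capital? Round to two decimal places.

Labor's share = 1 − 0.39 = 0.61.
gY = gA + 0.61×3.9 + 0.39×g.
0.39×g = 9.9 − 1.7 − 2.379 = 5.821.
g = 5.821 / 0.39 = 14.9256%.

14.93%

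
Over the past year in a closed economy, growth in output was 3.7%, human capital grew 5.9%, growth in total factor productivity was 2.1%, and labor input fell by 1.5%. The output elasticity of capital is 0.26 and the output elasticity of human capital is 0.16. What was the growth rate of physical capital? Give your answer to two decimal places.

Labor's share = 1 − 0.26 − 0.16 = 0.58.
gY = gA + 0.16×5.9 + 0.58×(-1.5) + 0.26×g.
0.26×g = 3.7 − 2.1 − 0.074 = 1.526.
g = 1.526 / 0.26 = 5.8692%.

Physical capital grew 5.87%.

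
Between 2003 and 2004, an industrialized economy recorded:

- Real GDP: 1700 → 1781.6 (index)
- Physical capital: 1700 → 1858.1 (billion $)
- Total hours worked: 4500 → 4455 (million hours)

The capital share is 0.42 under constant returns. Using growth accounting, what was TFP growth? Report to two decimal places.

TFP growth was 1.47%.

Real GDP growth = (1781.6 − 1700) / 1700 = 4.8%.
Physical capital growth = (1858.1 − 1700) / 1700 = 9.3%.
Total hours worked growth = (4455 − 4500) / 4500 = -1%.
Labor's share = 1 − 0.42 = 0.58.
Physical capital: 0.42 × 9.3 = 3.906 pp.
Total hours worked: 0.58 × (-1) = -0.58 pp.
TFP growth = 4.8 − 3.326 = 1.474%.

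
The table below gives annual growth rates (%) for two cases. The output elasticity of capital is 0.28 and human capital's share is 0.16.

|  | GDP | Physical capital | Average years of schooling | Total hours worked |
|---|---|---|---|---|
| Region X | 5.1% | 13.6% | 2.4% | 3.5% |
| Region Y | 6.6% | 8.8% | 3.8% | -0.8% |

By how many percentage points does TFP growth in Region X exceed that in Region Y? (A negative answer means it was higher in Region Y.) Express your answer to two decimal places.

Labor's share = 1 − 0.28 − 0.16 = 0.56.
Region X: TFP = 5.1 − 3.808 − 0.384 − 1.96 = -1.052%.
Region Y: TFP = 6.6 − 2.464 − 0.608 + 0.448 = 3.976%.
Difference = -1.052 − (3.976) = -5.028 pp.

-5.03 percentage points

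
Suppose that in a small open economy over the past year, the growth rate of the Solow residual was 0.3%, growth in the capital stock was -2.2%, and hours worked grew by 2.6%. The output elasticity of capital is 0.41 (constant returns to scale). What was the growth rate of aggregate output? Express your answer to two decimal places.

0.93%

Labor's share = 1 − 0.41 = 0.59.
The capital stock: 0.41 × (-2.2) = -0.902 pp.
Hours worked: 0.59 × 2.6 = 1.534 pp.
Output growth = 0.3 + 0.632 = 0.932%.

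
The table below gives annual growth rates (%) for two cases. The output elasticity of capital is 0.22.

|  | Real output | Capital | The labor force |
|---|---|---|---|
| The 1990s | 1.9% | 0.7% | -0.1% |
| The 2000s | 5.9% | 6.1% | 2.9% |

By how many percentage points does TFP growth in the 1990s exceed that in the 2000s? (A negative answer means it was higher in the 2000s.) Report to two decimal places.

-0.47 percentage points

Labor's share = 1 − 0.22 = 0.78.
The 1990s: TFP = 1.9 − 0.154 + 0.078 = 1.824%.
The 2000s: TFP = 5.9 − 1.342 − 2.262 = 2.296%.
Difference = 1.824 − (2.296) = -0.472 pp.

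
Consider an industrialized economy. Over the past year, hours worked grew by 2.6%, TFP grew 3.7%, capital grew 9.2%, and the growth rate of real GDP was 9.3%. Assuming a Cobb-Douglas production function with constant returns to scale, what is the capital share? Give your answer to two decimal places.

The capital share is 0.45.

gY = gA + α·gK + (1−α)·gL, so gY − gA − gL = α(gK − gL).
9.3 − 3.7 − 2.6 = α × (9.2 − 2.6).
3 = 6.6 α, so α = 0.4545.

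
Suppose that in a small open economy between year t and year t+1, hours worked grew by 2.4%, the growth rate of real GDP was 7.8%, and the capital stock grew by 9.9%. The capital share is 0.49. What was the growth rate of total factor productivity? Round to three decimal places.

Labor's share = 1 − 0.49 = 0.51.
The capital stock: 0.49 × 9.9 = 4.851 pp.
Hours worked: 0.51 × 2.4 = 1.224 pp.
TFP growth = 7.8 − 6.075 = 1.725%.

Total factor productivity grew 1.725%.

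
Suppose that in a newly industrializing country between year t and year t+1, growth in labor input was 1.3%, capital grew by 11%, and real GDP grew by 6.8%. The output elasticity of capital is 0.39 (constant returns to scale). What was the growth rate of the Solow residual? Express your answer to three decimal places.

Labor's share = 1 − 0.39 = 0.61.
Capital: 0.39 × 11 = 4.29 pp.
Labor input: 0.61 × 1.3 = 0.793 pp.
TFP growth = 6.8 − 5.083 = 1.717%.

1.717%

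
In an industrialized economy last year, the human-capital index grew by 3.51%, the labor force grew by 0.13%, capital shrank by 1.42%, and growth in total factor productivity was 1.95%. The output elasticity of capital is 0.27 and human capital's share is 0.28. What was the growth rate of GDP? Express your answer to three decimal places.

Labor's share = 1 − 0.27 − 0.28 = 0.45.
Capital: 0.27 × (-1.42) = -0.3834 pp.
The human-capital index: 0.28 × 3.51 = 0.9828 pp.
The labor force: 0.45 × 0.13 = 0.0585 pp.
Output growth = 1.95 + 0.6579 = 2.6079%.

2.608%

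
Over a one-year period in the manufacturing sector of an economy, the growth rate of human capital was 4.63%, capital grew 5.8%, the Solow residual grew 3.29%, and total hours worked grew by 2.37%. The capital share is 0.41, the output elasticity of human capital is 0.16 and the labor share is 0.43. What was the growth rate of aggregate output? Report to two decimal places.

Labor's share = 1 − 0.41 − 0.16 = 0.43.
Capital: 0.41 × 5.8 = 2.378 pp.
Human capital: 0.16 × 4.63 = 0.7408 pp.
Total hours worked: 0.43 × 2.37 = 1.0191 pp.
Output growth = 3.29 + 4.1379 = 7.4279%.

7.43%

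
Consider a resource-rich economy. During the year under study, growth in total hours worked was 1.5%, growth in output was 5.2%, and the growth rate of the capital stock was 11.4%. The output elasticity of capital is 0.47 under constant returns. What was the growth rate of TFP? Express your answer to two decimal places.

Labor's share = 1 − 0.47 = 0.53.
The capital stock: 0.47 × 11.4 = 5.358 pp.
Total hours worked: 0.53 × 1.5 = 0.795 pp.
TFP growth = 5.2 − 6.153 = -0.953%.

-0.95%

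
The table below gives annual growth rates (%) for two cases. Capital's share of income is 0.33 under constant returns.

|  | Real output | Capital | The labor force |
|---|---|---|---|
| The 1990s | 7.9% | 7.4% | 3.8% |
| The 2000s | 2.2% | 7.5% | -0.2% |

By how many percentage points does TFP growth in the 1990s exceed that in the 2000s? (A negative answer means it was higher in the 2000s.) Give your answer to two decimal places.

3.05 percentage points

Labor's share = 1 − 0.33 = 0.67.
The 1990s: TFP = 7.9 − 2.442 − 2.546 = 2.912%.
The 2000s: TFP = 2.2 − 2.475 + 0.134 = -0.141%.
Difference = 2.912 − (-0.141) = 3.053 pp.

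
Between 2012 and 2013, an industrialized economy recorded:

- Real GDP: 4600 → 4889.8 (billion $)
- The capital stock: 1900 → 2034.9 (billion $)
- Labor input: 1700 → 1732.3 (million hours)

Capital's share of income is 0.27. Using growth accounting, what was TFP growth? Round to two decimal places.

3.00%

Real GDP growth = (4889.8 − 4600) / 4600 = 6.3%.
The capital stock growth = (2034.9 − 1900) / 1900 = 7.1%.
Labor input growth = (1732.3 − 1700) / 1700 = 1.9%.
Labor's share = 1 − 0.27 = 0.73.
The capital stock: 0.27 × 7.1 = 1.917 pp.
Labor input: 0.73 × 1.9 = 1.387 pp.
TFP growth = 6.3 − 3.304 = 2.996%.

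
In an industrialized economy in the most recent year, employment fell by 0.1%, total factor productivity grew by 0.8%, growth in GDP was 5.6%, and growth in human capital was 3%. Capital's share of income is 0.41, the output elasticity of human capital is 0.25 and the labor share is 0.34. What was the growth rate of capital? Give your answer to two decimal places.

9.96%

Labor's share = 1 − 0.41 − 0.25 = 0.34.
gY = gA + 0.25×3 + 0.34×(-0.1) + 0.41×g.
0.41×g = 5.6 − 0.8 − 0.716 = 4.084.
g = 4.084 / 0.41 = 9.961%.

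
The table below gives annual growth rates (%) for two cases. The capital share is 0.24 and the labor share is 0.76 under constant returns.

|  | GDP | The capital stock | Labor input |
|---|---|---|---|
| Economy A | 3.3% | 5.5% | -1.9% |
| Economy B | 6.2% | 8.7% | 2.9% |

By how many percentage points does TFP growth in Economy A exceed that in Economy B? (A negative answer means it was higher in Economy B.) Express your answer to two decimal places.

Labor's share = 1 − 0.24 = 0.76.
Economy A: TFP = 3.3 − 1.32 + 1.444 = 3.424%.
Economy B: TFP = 6.2 − 2.088 − 2.204 = 1.908%.
Difference = 3.424 − (1.908) = 1.516 pp.

1.52 percentage points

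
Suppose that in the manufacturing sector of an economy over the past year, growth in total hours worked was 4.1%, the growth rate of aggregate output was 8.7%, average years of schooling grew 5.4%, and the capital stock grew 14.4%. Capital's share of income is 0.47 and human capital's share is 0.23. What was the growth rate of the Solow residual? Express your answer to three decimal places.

Labor's share = 1 − 0.47 − 0.23 = 0.3.
The capital stock: 0.47 × 14.4 = 6.768 pp.
Average years of schooling: 0.23 × 5.4 = 1.242 pp.
Total hours worked: 0.3 × 4.1 = 1.23 pp.
TFP growth = 8.7 − 9.24 = -0.54%.

-0.540%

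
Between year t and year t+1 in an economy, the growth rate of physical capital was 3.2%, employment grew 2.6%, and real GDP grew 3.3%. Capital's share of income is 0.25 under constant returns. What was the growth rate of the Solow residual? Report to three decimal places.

Labor's share = 1 − 0.25 = 0.75.
Physical capital: 0.25 × 3.2 = 0.8 pp.
Employment: 0.75 × 2.6 = 1.95 pp.
TFP growth = 3.3 − 2.75 = 0.55%.

0.550%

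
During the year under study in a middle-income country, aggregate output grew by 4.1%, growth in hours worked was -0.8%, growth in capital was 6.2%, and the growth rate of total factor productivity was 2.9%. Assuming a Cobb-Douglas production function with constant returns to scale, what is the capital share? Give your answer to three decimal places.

The capital share is 0.286.

gY = gA + α·gK + (1−α)·gL, so gY − gA − gL = α(gK − gL).
4.1 − 2.9 + 0.8 = α × (6.2 − (-0.8)).
2 = 7 α, so α = 0.28571.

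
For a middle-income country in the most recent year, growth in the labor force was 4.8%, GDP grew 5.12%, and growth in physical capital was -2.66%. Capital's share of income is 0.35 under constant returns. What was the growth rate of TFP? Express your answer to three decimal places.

TFP growth was 2.931%.

Labor's share = 1 − 0.35 = 0.65.
Physical capital: 0.35 × (-2.66) = -0.931 pp.
The labor force: 0.65 × 4.8 = 3.12 pp.
TFP growth = 5.12 − 2.189 = 2.931%.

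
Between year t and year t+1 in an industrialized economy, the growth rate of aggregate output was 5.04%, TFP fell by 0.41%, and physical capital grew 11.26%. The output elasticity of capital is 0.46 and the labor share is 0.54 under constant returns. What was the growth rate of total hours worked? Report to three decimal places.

0.501%

Labor's share = 1 − 0.46 = 0.54.
gY = gA + 0.46×11.26 + 0.54×g.
0.54×g = 5.04 + 0.41 − 5.1796 = 0.2704.
g = 0.2704 / 0.54 = 0.50074%.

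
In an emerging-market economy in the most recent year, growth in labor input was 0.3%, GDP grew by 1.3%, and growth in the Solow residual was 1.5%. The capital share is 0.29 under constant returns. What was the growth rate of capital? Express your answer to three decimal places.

Labor's share = 1 − 0.29 = 0.71.
gY = gA + 0.71×0.3 + 0.29×g.
0.29×g = 1.3 − 1.5 − 0.213 = -0.413.
g = -0.413 / 0.29 = -1.42414%.

-1.424%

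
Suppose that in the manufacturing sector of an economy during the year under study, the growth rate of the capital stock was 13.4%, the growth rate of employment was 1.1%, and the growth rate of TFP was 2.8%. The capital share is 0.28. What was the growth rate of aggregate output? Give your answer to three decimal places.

Labor's share = 1 − 0.28 = 0.72.
The capital stock: 0.28 × 13.4 = 3.752 pp.
Employment: 0.72 × 1.1 = 0.792 pp.
Output growth = 2.8 + 4.544 = 7.344%.

Aggregate output grew 7.344%.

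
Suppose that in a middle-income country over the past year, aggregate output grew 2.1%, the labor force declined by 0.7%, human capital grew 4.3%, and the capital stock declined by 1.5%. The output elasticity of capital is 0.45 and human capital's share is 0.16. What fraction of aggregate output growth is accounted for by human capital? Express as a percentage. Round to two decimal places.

32.76%

Human capital contributed 0.16 × 4.3 = 0.688 pp.
Share of growth = 0.688 / 2.1 × 100 = 32.7619%.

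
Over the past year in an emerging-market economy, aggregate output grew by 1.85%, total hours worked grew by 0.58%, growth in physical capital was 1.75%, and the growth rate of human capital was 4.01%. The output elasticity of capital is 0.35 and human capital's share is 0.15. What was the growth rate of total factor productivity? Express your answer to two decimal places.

Labor's share = 1 − 0.35 − 0.15 = 0.5.
Physical capital: 0.35 × 1.75 = 0.6125 pp.
Human capital: 0.15 × 4.01 = 0.6015 pp.
Total hours worked: 0.5 × 0.58 = 0.29 pp.
TFP growth = 1.85 − 1.504 = 0.346%.

Total factor productivity growth was 0.35%.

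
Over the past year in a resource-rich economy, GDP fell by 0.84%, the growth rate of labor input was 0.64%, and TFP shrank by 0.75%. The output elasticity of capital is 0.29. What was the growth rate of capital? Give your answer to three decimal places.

-1.877%

Labor's share = 1 − 0.29 = 0.71.
gY = gA + 0.71×0.64 + 0.29×g.
0.29×g = -0.84 + 0.75 − 0.4544 = -0.5444.
g = -0.5444 / 0.29 = -1.87724%.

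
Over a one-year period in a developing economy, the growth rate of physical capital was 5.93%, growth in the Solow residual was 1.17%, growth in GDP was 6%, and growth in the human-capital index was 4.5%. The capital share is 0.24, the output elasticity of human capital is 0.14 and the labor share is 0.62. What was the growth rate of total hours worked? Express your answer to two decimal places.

4.48%

Labor's share = 1 − 0.24 − 0.14 = 0.62.
gY = gA + 0.24×5.93 + 0.14×4.5 + 0.62×g.
0.62×g = 6 − 1.17 − 2.0532 = 2.7768.
g = 2.7768 / 0.62 = 4.4787%.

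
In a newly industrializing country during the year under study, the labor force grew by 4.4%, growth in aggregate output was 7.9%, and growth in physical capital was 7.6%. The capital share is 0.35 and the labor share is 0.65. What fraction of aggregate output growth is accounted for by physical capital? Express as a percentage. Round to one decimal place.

33.7%

Physical capital contributed 0.35 × 7.6 = 2.66 pp.
Share of growth = 2.66 / 7.9 × 100 = 33.671%.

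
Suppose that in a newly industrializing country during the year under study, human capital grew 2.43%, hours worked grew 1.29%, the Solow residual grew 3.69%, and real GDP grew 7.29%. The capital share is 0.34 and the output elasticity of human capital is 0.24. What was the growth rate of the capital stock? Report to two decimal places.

Labor's share = 1 − 0.34 − 0.24 = 0.42.
gY = gA + 0.24×2.43 + 0.42×1.29 + 0.34×g.
0.34×g = 7.29 − 3.69 − 1.125 = 2.475.
g = 2.475 / 0.34 = 7.2794%.

The capital stock grew 7.28%.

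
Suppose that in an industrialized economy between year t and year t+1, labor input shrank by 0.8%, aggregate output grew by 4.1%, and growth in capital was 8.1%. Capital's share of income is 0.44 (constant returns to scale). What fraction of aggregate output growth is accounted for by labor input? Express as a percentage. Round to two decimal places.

-10.93%

Labor's share = 1 − 0.44 = 0.56.
Labor input contributed 0.56 × (-0.8) = -0.448 pp.
Share of growth = -0.448 / 4.1 × 100 = -10.9268%.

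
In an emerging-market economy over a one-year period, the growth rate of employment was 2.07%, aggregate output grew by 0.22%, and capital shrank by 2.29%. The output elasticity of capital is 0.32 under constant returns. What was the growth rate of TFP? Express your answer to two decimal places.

-0.45%

Labor's share = 1 − 0.32 = 0.68.
Capital: 0.32 × (-2.29) = -0.7328 pp.
Employment: 0.68 × 2.07 = 1.4076 pp.
TFP growth = 0.22 − 0.6748 = -0.4548%.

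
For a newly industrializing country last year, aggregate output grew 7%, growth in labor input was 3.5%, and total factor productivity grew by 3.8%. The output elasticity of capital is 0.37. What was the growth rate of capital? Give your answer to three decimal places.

Labor's share = 1 − 0.37 = 0.63.
gY = gA + 0.63×3.5 + 0.37×g.
0.37×g = 7 − 3.8 − 2.205 = 0.995.
g = 0.995 / 0.37 = 2.68919%.

Capital growth was 2.689%.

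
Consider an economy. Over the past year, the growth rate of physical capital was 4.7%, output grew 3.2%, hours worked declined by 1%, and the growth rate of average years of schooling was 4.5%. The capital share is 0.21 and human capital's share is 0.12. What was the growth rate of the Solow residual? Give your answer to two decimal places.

2.34%

Labor's share = 1 − 0.21 − 0.12 = 0.67.
Physical capital: 0.21 × 4.7 = 0.987 pp.
Average years of schooling: 0.12 × 4.5 = 0.54 pp.
Hours worked: 0.67 × (-1) = -0.67 pp.
TFP growth = 3.2 − 0.857 = 2.343%.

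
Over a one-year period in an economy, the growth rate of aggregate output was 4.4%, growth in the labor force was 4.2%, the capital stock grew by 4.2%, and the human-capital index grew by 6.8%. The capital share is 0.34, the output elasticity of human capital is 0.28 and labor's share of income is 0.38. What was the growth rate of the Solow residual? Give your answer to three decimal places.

Labor's share = 1 − 0.34 − 0.28 = 0.38.
The capital stock: 0.34 × 4.2 = 1.428 pp.
The human-capital index: 0.28 × 6.8 = 1.904 pp.
The labor force: 0.38 × 4.2 = 1.596 pp.
TFP growth = 4.4 − 4.928 = -0.528%.

-0.528%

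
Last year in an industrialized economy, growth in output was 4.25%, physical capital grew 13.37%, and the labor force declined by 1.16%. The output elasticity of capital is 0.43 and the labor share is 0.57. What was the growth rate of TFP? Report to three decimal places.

-0.838%

Labor's share = 1 − 0.43 = 0.57.
Physical capital: 0.43 × 13.37 = 5.7491 pp.
The labor force: 0.57 × (-1.16) = -0.6612 pp.
TFP growth = 4.25 − 5.0879 = -0.8379%.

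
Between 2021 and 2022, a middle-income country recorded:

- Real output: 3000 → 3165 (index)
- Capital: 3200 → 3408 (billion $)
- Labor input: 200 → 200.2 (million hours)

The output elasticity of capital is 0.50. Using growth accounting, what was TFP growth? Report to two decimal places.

2.20%

Real output growth = (3165 − 3000) / 3000 = 5.5%.
Capital growth = (3408 − 3200) / 3200 = 6.5%.
Labor input growth = (200.2 − 200) / 200 = 0.1%.
Labor's share = 1 − 0.5 = 0.5.
Capital: 0.5 × 6.5 = 3.25 pp.
Labor input: 0.5 × 0.1 = 0.05 pp.
TFP growth = 5.5 − 3.3 = 2.2%.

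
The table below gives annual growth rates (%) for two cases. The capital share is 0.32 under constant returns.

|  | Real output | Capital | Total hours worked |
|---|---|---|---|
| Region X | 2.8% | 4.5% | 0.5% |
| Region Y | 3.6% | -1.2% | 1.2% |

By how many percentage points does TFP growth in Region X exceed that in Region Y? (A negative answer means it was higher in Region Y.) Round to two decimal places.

Labor's share = 1 − 0.32 = 0.68.
Region X: TFP = 2.8 − 1.44 − 0.34 = 1.02%.
Region Y: TFP = 3.6 + 0.384 − 0.816 = 3.168%.
Difference = 1.02 − (3.168) = -2.148 pp.

-2.15 percentage points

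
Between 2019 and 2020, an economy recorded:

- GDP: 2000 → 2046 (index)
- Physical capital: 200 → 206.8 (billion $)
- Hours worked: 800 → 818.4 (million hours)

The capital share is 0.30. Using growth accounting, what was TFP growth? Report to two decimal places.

-0.33%

GDP growth = (2046 − 2000) / 2000 = 2.3%.
Physical capital growth = (206.8 − 200) / 200 = 3.4%.
Hours worked growth = (818.4 − 800) / 800 = 2.3%.
Labor's share = 1 − 0.3 = 0.7.
Physical capital: 0.3 × 3.4 = 1.02 pp.
Hours worked: 0.7 × 2.3 = 1.61 pp.
TFP growth = 2.3 − 2.63 = -0.33%.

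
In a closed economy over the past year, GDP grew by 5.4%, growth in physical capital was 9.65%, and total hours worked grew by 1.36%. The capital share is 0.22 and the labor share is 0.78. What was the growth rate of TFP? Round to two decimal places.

Labor's share = 1 − 0.22 = 0.78.
Physical capital: 0.22 × 9.65 = 2.123 pp.
Total hours worked: 0.78 × 1.36 = 1.0608 pp.
TFP growth = 5.4 − 3.1838 = 2.2162%.

2.22%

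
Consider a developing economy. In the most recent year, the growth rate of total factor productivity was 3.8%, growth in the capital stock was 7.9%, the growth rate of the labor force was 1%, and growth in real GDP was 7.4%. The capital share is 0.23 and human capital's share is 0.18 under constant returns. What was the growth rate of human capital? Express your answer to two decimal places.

Labor's share = 1 − 0.23 − 0.18 = 0.59.
gY = gA + 0.23×7.9 + 0.59×1 + 0.18×g.
0.18×g = 7.4 − 3.8 − 2.407 = 1.193.
g = 1.193 / 0.18 = 6.6278%.

6.63%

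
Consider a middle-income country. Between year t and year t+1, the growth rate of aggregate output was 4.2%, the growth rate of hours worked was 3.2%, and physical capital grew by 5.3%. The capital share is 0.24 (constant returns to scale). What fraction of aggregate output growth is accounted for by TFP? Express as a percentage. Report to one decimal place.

TFP accounted for 11.8% of growth.

Labor's share = 1 − 0.24 = 0.76.
Physical capital: 0.24 × 5.3 = 1.272 pp.
Hours worked: 0.76 × 3.2 = 2.432 pp.
TFP growth = 4.2 − 3.704 = 0.496%.
TFP share of growth = 0.496 / 4.2 × 100 = 11.81%.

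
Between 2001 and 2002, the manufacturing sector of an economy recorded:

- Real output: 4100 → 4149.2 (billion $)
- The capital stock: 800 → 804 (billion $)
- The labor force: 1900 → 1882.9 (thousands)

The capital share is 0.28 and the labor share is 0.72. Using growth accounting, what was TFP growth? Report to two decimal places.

1.71%

Real output growth = (4149.2 − 4100) / 4100 = 1.2%.
The capital stock growth = (804 − 800) / 800 = 0.5%.
The labor force growth = (1882.9 − 1900) / 1900 = -0.9%.
Labor's share = 1 − 0.28 = 0.72.
The capital stock: 0.28 × 0.5 = 0.14 pp.
The labor force: 0.72 × (-0.9) = -0.648 pp.
TFP growth = 1.2 + 0.508 = 1.708%.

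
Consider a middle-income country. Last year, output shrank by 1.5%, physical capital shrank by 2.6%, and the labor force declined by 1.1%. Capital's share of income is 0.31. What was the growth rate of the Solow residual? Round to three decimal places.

0.065%

Labor's share = 1 − 0.31 = 0.69.
Physical capital: 0.31 × (-2.6) = -0.806 pp.
The labor force: 0.69 × (-1.1) = -0.759 pp.
TFP growth = -1.5 + 1.565 = 0.065%.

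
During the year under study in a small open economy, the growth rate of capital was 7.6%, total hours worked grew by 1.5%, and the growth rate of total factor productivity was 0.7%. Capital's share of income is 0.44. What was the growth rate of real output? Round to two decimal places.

4.88%

Labor's share = 1 − 0.44 = 0.56.
Capital: 0.44 × 7.6 = 3.344 pp.
Total hours worked: 0.56 × 1.5 = 0.84 pp.
Output growth = 0.7 + 4.184 = 4.884%.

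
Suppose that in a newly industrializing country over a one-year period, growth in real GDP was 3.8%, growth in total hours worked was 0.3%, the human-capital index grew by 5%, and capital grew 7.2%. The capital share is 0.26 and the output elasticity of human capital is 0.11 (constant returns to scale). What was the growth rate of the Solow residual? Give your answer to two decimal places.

Labor's share = 1 − 0.26 − 0.11 = 0.63.
Capital: 0.26 × 7.2 = 1.872 pp.
The human-capital index: 0.11 × 5 = 0.55 pp.
Total hours worked: 0.63 × 0.3 = 0.189 pp.
TFP growth = 3.8 − 2.611 = 1.189%.

The Solow residual growth was 1.19%.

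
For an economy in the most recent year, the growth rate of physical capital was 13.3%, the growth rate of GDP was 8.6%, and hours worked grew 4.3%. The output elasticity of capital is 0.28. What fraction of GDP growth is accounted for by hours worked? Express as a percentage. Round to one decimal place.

36.0%

Labor's share = 1 − 0.28 = 0.72.
Hours worked contributed 0.72 × 4.3 = 3.096 pp.
Share of growth = 3.096 / 8.6 × 100 = 36%.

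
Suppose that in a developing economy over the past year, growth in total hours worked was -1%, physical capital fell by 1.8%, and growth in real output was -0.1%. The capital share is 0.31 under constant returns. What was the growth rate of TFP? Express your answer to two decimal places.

TFP grew 1.15%.

Labor's share = 1 − 0.31 = 0.69.
Physical capital: 0.31 × (-1.8) = -0.558 pp.
Total hours worked: 0.69 × (-1) = -0.69 pp.
TFP growth = -0.1 + 1.248 = 1.148%.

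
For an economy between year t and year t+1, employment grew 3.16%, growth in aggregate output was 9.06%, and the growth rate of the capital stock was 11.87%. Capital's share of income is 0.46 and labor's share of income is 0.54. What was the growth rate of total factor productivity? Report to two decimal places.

Labor's share = 1 − 0.46 = 0.54.
The capital stock: 0.46 × 11.87 = 5.4602 pp.
Employment: 0.54 × 3.16 = 1.7064 pp.
TFP growth = 9.06 − 7.1666 = 1.8934%.

1.89%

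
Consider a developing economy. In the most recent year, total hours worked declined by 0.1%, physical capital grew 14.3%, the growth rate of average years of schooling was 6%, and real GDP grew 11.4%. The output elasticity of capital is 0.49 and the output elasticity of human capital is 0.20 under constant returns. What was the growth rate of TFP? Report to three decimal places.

3.224%

Labor's share = 1 − 0.49 − 0.2 = 0.31.
Physical capital: 0.49 × 14.3 = 7.007 pp.
Average years of schooling: 0.2 × 6 = 1.2 pp.
Total hours worked: 0.31 × (-0.1) = -0.031 pp.
TFP growth = 11.4 − 8.176 = 3.224%.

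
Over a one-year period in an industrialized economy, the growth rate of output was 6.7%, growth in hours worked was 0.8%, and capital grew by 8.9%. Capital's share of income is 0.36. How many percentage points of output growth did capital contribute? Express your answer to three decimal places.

3.204 percentage points

Contribution = share × growth = 0.36 × 8.9 = 3.204 pp.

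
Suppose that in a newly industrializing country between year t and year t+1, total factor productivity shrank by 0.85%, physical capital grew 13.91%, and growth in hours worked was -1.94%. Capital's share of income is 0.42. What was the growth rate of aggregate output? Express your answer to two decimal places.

3.87%

Labor's share = 1 − 0.42 = 0.58.
Physical capital: 0.42 × 13.91 = 5.8422 pp.
Hours worked: 0.58 × (-1.94) = -1.1252 pp.
Output growth = -0.85 + 4.717 = 3.867%.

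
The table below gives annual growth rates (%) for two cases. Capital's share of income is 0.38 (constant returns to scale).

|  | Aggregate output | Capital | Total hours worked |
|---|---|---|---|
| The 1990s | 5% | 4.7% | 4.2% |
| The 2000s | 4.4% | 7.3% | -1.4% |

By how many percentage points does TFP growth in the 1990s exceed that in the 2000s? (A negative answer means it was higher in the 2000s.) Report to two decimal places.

Labor's share = 1 − 0.38 = 0.62.
The 1990s: TFP = 5 − 1.786 − 2.604 = 0.61%.
The 2000s: TFP = 4.4 − 2.774 + 0.868 = 2.494%.
Difference = 0.61 − (2.494) = -1.884 pp.

-1.88 percentage points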